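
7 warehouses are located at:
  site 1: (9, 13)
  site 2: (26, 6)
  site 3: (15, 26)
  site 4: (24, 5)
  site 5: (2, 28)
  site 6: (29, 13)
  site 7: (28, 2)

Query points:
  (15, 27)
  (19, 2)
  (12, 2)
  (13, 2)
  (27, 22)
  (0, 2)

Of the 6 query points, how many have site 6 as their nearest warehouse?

(15, 27) — d² to each: site 1:232, site 2:562, site 3:1, site 4:565, site 5:170, site 6:392, site 7:794 → nearest is site 3
(19, 2) — d² to each: site 1:221, site 2:65, site 3:592, site 4:34, site 5:965, site 6:221, site 7:81 → nearest is site 4
(12, 2) — d² to each: site 1:130, site 2:212, site 3:585, site 4:153, site 5:776, site 6:410, site 7:256 → nearest is site 1
(13, 2) — d² to each: site 1:137, site 2:185, site 3:580, site 4:130, site 5:797, site 6:377, site 7:225 → nearest is site 4
(27, 22) — d² to each: site 1:405, site 2:257, site 3:160, site 4:298, site 5:661, site 6:85, site 7:401 → nearest is site 6
(0, 2) — d² to each: site 1:202, site 2:692, site 3:801, site 4:585, site 5:680, site 6:962, site 7:784 → nearest is site 1
1 of the 6 points has site 6 as nearest.

1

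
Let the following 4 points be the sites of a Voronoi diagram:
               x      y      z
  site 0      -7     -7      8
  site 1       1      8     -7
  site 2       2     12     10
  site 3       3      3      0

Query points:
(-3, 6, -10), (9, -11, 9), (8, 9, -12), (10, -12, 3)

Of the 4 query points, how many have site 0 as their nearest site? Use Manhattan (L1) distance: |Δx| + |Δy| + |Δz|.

(-3, 6, -10) — d to each: site 0:35, site 1:9, site 2:31, site 3:19 → nearest is site 1
(9, -11, 9) — d to each: site 0:21, site 1:43, site 2:31, site 3:29 → nearest is site 0
(8, 9, -12) — d to each: site 0:51, site 1:13, site 2:31, site 3:23 → nearest is site 1
(10, -12, 3) — d to each: site 0:27, site 1:39, site 2:39, site 3:25 → nearest is site 3
1 of the 4 points has site 0 as nearest.

1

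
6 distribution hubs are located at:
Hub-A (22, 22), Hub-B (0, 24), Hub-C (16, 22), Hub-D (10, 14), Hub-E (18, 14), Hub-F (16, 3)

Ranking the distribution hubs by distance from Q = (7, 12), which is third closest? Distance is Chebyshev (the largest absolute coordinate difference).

d(Q, Hub-A) = max(15, 10) = 15
d(Q, Hub-B) = max(7, 12) = 12
d(Q, Hub-C) = max(9, 10) = 10
d(Q, Hub-D) = max(3, 2) = 3
d(Q, Hub-E) = max(11, 2) = 11
d(Q, Hub-F) = max(9, 9) = 9
Sorted ascending: Hub-D, Hub-F, Hub-C, Hub-E, … — the third-nearest is Hub-C.

Hub-C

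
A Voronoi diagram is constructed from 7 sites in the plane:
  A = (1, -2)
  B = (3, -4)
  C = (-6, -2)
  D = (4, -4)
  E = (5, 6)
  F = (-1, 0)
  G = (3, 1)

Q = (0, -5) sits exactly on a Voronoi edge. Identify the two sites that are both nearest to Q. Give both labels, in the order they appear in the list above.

A and B

Squared distances from Q to each site:
|QA|² = (0−1)² + (-5−(-2))² = 1 + 9 = 10
|QB|² = (0−3)² + (-5−(-4))² = 9 + 1 = 10
|QC|² = (0−(-6))² + (-5−(-2))² = 36 + 9 = 45
|QD|² = (0−4)² + (-5−(-4))² = 16 + 1 = 17
|QE|² = (0−5)² + (-5−6)² = 25 + 121 = 146
|QF|² = (0−(-1))² + (-5−0)² = 1 + 25 = 26
|QG|² = (0−3)² + (-5−1)² = 9 + 36 = 45
Q is equidistant from A and B (both at squared distance 10), and every other site is strictly farther — so Q lies on the A–B Voronoi edge.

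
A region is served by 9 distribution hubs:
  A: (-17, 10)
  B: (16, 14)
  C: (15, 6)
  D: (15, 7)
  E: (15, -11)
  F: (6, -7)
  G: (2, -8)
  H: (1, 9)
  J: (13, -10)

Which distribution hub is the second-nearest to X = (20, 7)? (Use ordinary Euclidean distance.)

Compare squared distances (the ordering matches that of the actual distances):
|XA|² = (20−(-17))² + (7−10)² = 1369 + 9 = 1378
|XB|² = (20−16)² + (7−14)² = 16 + 49 = 65
|XC|² = (20−15)² + (7−6)² = 25 + 1 = 26
|XD|² = (20−15)² + (7−7)² = 25 + 0 = 25
|XE|² = (20−15)² + (7−(-11))² = 25 + 324 = 349
|XF|² = (20−6)² + (7−(-7))² = 196 + 196 = 392
|XG|² = (20−2)² + (7−(-8))² = 324 + 225 = 549
|XH|² = (20−1)² + (7−9)² = 361 + 4 = 365
|XJ|² = (20−13)² + (7−(-10))² = 49 + 289 = 338
Sorted ascending: D, C, B, … — the second-nearest is C.

C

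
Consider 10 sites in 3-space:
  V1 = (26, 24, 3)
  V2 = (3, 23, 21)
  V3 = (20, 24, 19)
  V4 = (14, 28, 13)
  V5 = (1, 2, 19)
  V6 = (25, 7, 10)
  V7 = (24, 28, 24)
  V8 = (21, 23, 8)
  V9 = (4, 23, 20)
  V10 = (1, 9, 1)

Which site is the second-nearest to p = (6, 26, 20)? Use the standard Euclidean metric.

V2

Squared Euclidean distances:
|pV1|² = 400 + 4 + 289 = 693
|pV2|² = 9 + 9 + 1 = 19
|pV3|² = 196 + 4 + 1 = 201
|pV4|² = 64 + 4 + 49 = 117
|pV5|² = 25 + 576 + 1 = 602
|pV6|² = 361 + 361 + 100 = 822
|pV7|² = 324 + 4 + 16 = 344
|pV8|² = 225 + 9 + 144 = 378
|pV9|² = 4 + 9 + 0 = 13
d²(p, V10) = 25 + 289 + 361 = 675
Sorted ascending: V9, V2, V4, … — the second-nearest is V2.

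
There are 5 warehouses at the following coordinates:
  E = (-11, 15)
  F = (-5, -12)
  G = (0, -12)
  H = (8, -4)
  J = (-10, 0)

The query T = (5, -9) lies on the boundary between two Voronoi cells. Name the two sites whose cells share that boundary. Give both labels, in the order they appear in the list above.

Squared distances from T to each site:
|TE|² = (5−(-11))² + (-9−15)² = 256 + 576 = 832
|TF|² = (5−(-5))² + (-9−(-12))² = 100 + 9 = 109
|TG|² = (5−0)² + (-9−(-12))² = 25 + 9 = 34
|TH|² = (5−8)² + (-9−(-4))² = 9 + 25 = 34
|TJ|² = (5−(-10))² + (-9−0)² = 225 + 81 = 306
T is equidistant from G and H (both at squared distance 34), and every other site is strictly farther — so T lies on the G–H Voronoi edge.

G and H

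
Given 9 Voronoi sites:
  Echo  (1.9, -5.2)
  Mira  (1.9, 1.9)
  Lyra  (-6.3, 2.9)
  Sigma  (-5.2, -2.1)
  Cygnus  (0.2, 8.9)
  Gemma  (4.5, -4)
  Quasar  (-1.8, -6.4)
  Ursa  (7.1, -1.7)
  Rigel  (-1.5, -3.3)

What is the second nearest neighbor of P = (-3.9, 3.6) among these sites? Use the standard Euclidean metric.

Since √ is increasing, it suffices to compare squared distances:
d²(P, Echo) = 33.64 + 77.44 = 111.08
d²(P, Mira) = 33.64 + 2.89 = 36.53
d²(P, Lyra) = 5.76 + 0.49 = 6.25
d²(P, Sigma) = 1.69 + 32.49 = 34.18
d²(P, Cygnus) = 16.81 + 28.09 = 44.9
d²(P, Gemma) = 70.56 + 57.76 = 128.32
d²(P, Quasar) = 4.41 + 100 = 104.41
d²(P, Ursa) = 121 + 28.09 = 149.09
d²(P, Rigel) = 5.76 + 47.61 = 53.37
Sorted ascending: Lyra, Sigma, Mira, … — the second-nearest is Sigma.

Sigma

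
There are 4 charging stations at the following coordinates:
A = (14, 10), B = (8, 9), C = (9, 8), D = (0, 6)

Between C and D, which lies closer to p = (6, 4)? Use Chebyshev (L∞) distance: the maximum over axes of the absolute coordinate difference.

d(p,C) = max(3, 4) = 4
d(p,D) = max(6, 2) = 6
4 < 6, so C is closer.

C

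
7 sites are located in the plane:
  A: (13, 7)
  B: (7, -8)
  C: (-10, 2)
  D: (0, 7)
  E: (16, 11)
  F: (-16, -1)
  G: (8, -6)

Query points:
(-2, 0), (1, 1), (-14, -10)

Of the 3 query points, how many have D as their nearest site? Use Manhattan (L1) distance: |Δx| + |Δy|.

2

(-2, 0) — d to each: A:22, B:17, C:10, D:9, E:29, F:15, G:16 → nearest is D
(1, 1) — d to each: A:18, B:15, C:12, D:7, E:25, F:19, G:14 → nearest is D
(-14, -10) — d to each: A:44, B:23, C:16, D:31, E:51, F:11, G:26 → nearest is F
2 of the 3 points have D as nearest.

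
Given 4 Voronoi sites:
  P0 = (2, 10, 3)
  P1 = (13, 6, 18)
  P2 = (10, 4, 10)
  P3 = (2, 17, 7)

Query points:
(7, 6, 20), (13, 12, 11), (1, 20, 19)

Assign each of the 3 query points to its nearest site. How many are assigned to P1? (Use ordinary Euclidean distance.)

1

(7, 6, 20) — d² to each: P0:330, P1:40, P2:113, P3:315 → nearest is P1
(13, 12, 11) — d² to each: P0:189, P1:85, P2:74, P3:162 → nearest is P2
(1, 20, 19) — d² to each: P0:357, P1:341, P2:418, P3:154 → nearest is P3
1 of the 3 points has P1 as nearest.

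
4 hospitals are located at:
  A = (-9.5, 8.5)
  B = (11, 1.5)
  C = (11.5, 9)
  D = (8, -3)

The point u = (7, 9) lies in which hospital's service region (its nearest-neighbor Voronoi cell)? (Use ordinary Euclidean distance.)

Since √ is increasing, it suffices to compare squared distances:
|uA|² = (7−(-9.5))² + (9−8.5)² = 272.25 + 0.25 = 272.5
|uB|² = (7−11)² + (9−1.5)² = 16 + 56.25 = 72.25
|uC|² = (7−11.5)² + (9−9)² = 20.25 + 0 = 20.25
|uD|² = (7−8)² + (9−(-3))² = 1 + 144 = 145
The smallest is to C, so u lies in the Voronoi region of C.

C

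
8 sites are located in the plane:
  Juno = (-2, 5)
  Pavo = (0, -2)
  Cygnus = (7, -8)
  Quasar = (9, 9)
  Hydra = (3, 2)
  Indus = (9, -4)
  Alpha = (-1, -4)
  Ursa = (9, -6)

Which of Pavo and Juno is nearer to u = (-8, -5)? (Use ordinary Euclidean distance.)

Compare squared distances:
d²(u, Pavo) = (-8−0)² + (-5−(-2))² = 64 + 9 = 73
d²(u, Juno) = (-8−(-2))² + (-5−5)² = 36 + 100 = 136
73 < 136, so Pavo is closer.

Pavo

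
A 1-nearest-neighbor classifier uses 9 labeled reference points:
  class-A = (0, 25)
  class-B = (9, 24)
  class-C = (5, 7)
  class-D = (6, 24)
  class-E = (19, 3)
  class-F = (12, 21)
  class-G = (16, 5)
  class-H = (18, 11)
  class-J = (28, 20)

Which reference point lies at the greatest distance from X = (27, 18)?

class-A

Since √ is increasing, it suffices to compare squared distances:
d²(X, class-A) = (27−0)² + (18−25)² = 729 + 49 = 778
d²(X, class-B) = (27−9)² + (18−24)² = 324 + 36 = 360
d²(X, class-C) = (27−5)² + (18−7)² = 484 + 121 = 605
d²(X, class-D) = (27−6)² + (18−24)² = 441 + 36 = 477
d²(X, class-E) = (27−19)² + (18−3)² = 64 + 225 = 289
d²(X, class-F) = (27−12)² + (18−21)² = 225 + 9 = 234
d²(X, class-G) = (27−16)² + (18−5)² = 121 + 169 = 290
d²(X, class-H) = (27−18)² + (18−11)² = 81 + 49 = 130
d²(X, class-J) = (27−28)² + (18−20)² = 1 + 4 = 5
The largest is to class-A.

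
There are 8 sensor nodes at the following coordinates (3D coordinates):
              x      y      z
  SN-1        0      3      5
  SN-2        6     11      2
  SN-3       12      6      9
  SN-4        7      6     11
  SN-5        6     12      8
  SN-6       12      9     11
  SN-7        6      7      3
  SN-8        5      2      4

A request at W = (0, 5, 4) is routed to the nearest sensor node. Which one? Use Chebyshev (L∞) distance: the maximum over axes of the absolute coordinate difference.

d(W, SN-1) = max(0, 2, 1) = 2
d(W, SN-2) = max(6, 6, 2) = 6
d(W, SN-3) = max(12, 1, 5) = 12
d(W, SN-4) = max(7, 1, 7) = 7
d(W, SN-5) = max(6, 7, 4) = 7
d(W, SN-6) = max(12, 4, 7) = 12
d(W, SN-7) = max(6, 2, 1) = 6
d(W, SN-8) = max(5, 3, 0) = 5
Minimum is at SN-1.

SN-1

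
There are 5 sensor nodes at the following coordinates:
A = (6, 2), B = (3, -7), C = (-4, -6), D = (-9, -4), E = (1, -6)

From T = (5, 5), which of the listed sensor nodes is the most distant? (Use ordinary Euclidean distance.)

D

Squared Euclidean distances:
|TA|² = (5−6)² + (5−2)² = 1 + 9 = 10
|TB|² = (5−3)² + (5−(-7))² = 4 + 144 = 148
|TC|² = (5−(-4))² + (5−(-6))² = 81 + 121 = 202
|TD|² = (5−(-9))² + (5−(-4))² = 196 + 81 = 277
|TE|² = (5−1)² + (5−(-6))² = 16 + 121 = 137
The largest is to D.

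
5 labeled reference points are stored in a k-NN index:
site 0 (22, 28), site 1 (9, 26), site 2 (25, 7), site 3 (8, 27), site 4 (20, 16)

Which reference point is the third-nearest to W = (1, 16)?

site 4

Compare squared distances (the ordering matches that of the actual distances):
d²(W, site 0) = (1−22)² + (16−28)² = 441 + 144 = 585
d²(W, site 1) = (1−9)² + (16−26)² = 64 + 100 = 164
d²(W, site 2) = (1−25)² + (16−7)² = 576 + 81 = 657
d²(W, site 3) = (1−8)² + (16−27)² = 49 + 121 = 170
d²(W, site 4) = (1−20)² + (16−16)² = 361 + 0 = 361
Sorted ascending: site 1, site 3, site 4, site 0, … — the third-nearest is site 4.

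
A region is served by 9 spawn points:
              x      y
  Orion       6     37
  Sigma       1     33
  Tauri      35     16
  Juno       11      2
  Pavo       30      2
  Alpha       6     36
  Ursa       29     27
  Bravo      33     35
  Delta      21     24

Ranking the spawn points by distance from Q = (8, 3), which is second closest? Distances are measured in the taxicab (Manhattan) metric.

d(Q, Orion) = |8−6| + |3−37| = 2 + 34 = 36
d(Q, Sigma) = |8−1| + |3−33| = 7 + 30 = 37
d(Q, Tauri) = |8−35| + |3−16| = 27 + 13 = 40
d(Q, Juno) = |8−11| + |3−2| = 3 + 1 = 4
d(Q, Pavo) = |8−30| + |3−2| = 22 + 1 = 23
d(Q, Alpha) = |8−6| + |3−36| = 2 + 33 = 35
d(Q, Ursa) = |8−29| + |3−27| = 21 + 24 = 45
d(Q, Bravo) = |8−33| + |3−35| = 25 + 32 = 57
d(Q, Delta) = |8−21| + |3−24| = 13 + 21 = 34
Sorted ascending: Juno, Pavo, Delta, … — the second-nearest is Pavo.

Pavo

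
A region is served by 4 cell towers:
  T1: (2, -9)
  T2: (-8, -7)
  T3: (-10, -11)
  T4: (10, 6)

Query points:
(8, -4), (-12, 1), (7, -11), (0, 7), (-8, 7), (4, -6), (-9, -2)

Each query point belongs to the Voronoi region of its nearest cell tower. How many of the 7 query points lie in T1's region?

(8, -4) — d² to each: T1:61, T2:265, T3:373, T4:104 → nearest is T1
(-12, 1) — d² to each: T1:296, T2:80, T3:148, T4:509 → nearest is T2
(7, -11) — d² to each: T1:29, T2:241, T3:289, T4:298 → nearest is T1
(0, 7) — d² to each: T1:260, T2:260, T3:424, T4:101 → nearest is T4
(-8, 7) — d² to each: T1:356, T2:196, T3:328, T4:325 → nearest is T2
(4, -6) — d² to each: T1:13, T2:145, T3:221, T4:180 → nearest is T1
(-9, -2) — d² to each: T1:170, T2:26, T3:82, T4:425 → nearest is T2
3 of the 7 points have T1 as nearest.

3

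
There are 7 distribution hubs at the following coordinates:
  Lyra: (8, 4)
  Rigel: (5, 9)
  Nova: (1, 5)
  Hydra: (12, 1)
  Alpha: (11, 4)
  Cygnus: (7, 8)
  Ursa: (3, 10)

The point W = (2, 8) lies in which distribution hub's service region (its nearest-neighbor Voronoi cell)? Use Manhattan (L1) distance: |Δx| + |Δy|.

Ursa

d(W, Lyra) = |2−8| + |8−4| = 6 + 4 = 10
d(W, Rigel) = |2−5| + |8−9| = 3 + 1 = 4
d(W, Nova) = |2−1| + |8−5| = 1 + 3 = 4
d(W, Hydra) = |2−12| + |8−1| = 10 + 7 = 17
d(W, Alpha) = |2−11| + |8−4| = 9 + 4 = 13
d(W, Cygnus) = |2−7| + |8−8| = 5 + 0 = 5
d(W, Ursa) = |2−3| + |8−10| = 1 + 2 = 3
The smallest is to Ursa, so W lies in the Voronoi region of Ursa.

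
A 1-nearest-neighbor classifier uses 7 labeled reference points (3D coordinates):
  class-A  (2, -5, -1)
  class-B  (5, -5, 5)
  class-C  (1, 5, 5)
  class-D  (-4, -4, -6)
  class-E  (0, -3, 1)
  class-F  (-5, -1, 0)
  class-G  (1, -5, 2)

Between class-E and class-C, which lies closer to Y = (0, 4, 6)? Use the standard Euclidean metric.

class-C

Compare squared distances:
d²(Y, class-E) = (0−0)² + (4−(-3))² + (6−1)² = 0 + 49 + 25 = 74
d²(Y, class-C) = (0−1)² + (4−5)² + (6−5)² = 1 + 1 + 1 = 3
74 > 3, so class-C is closer.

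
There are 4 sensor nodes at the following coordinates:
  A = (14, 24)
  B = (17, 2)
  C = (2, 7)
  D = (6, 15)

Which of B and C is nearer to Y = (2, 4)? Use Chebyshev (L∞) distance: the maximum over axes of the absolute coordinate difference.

C

d(Y,B) = max(15, 2) = 15
d(Y,C) = max(0, 3) = 3
15 > 3, so C is closer.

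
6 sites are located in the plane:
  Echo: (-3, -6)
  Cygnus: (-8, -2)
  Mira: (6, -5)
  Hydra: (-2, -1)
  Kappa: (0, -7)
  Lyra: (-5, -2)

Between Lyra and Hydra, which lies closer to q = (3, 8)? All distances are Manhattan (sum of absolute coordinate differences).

d(q, Lyra) = |3−(-5)| + |8−(-2)| = 8 + 10 = 18
d(q, Hydra) = |3−(-2)| + |8−(-1)| = 5 + 9 = 14
18 > 14, so Hydra is closer.

Hydra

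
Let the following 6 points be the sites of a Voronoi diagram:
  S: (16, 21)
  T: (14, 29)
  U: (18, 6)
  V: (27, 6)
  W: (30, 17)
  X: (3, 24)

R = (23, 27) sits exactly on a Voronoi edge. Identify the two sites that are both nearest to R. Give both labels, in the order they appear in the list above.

S and T

Squared distances from R to each site:
|RS|² = (23−16)² + (27−21)² = 49 + 36 = 85
|RT|² = (23−14)² + (27−29)² = 81 + 4 = 85
|RU|² = (23−18)² + (27−6)² = 25 + 441 = 466
|RV|² = (23−27)² + (27−6)² = 16 + 441 = 457
|RW|² = (23−30)² + (27−17)² = 49 + 100 = 149
|RX|² = (23−3)² + (27−24)² = 400 + 9 = 409
R is equidistant from S and T (both at squared distance 85), and every other site is strictly farther — so R lies on the S–T Voronoi edge.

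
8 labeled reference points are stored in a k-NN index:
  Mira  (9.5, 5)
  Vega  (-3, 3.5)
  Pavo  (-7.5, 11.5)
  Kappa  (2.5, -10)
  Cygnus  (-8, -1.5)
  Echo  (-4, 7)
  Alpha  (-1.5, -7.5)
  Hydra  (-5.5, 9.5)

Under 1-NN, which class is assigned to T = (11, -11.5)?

Compare squared distances (the ordering matches that of the actual distances):
d²(T, Mira) = (11−9.5)² + (-11.5−5)² = 2.25 + 272.25 = 274.5
d²(T, Vega) = (11−(-3))² + (-11.5−3.5)² = 196 + 225 = 421
d²(T, Pavo) = (11−(-7.5))² + (-11.5−11.5)² = 342.25 + 529 = 871.25
d²(T, Kappa) = (11−2.5)² + (-11.5−(-10))² = 72.25 + 2.25 = 74.5
d²(T, Cygnus) = (11−(-8))² + (-11.5−(-1.5))² = 361 + 100 = 461
d²(T, Echo) = (11−(-4))² + (-11.5−7)² = 225 + 342.25 = 567.25
d²(T, Alpha) = (11−(-1.5))² + (-11.5−(-7.5))² = 156.25 + 16 = 172.25
d²(T, Hydra) = (11−(-5.5))² + (-11.5−9.5)² = 272.25 + 441 = 713.25
Minimum is at Kappa.

Kappa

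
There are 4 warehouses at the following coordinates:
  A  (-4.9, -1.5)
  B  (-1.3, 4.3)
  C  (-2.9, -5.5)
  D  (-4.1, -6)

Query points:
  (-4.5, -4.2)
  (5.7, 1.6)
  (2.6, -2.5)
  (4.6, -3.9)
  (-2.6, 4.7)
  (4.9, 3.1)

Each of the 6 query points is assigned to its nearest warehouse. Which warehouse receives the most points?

(-4.5, -4.2) — d² to each: A:7.45, B:82.49, C:4.25, D:3.4 → nearest is D
(5.7, 1.6) — d² to each: A:121.97, B:56.29, C:124.37, D:153.8 → nearest is B
(2.6, -2.5) — d² to each: A:57.25, B:61.45, C:39.25, D:57.14 → nearest is C
(4.6, -3.9) — d² to each: A:96.01, B:102.05, C:58.81, D:80.1 → nearest is C
(-2.6, 4.7) — d² to each: A:43.73, B:1.85, C:104.13, D:116.74 → nearest is B
(4.9, 3.1) — d² to each: A:117.2, B:39.88, C:134.8, D:163.81 → nearest is B
Tally — B:3, C:2, D:1. B captures the most (3).

B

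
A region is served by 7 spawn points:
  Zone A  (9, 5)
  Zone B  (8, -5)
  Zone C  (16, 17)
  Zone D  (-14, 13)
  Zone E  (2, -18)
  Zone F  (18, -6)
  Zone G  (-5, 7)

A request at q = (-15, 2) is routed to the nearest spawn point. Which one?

Squared Euclidean distances:
d²(q, Zone A) = (-15−9)² + (2−5)² = 576 + 9 = 585
d²(q, Zone B) = (-15−8)² + (2−(-5))² = 529 + 49 = 578
d²(q, Zone C) = (-15−16)² + (2−17)² = 961 + 225 = 1186
d²(q, Zone D) = (-15−(-14))² + (2−13)² = 1 + 121 = 122
d²(q, Zone E) = (-15−2)² + (2−(-18))² = 289 + 400 = 689
d²(q, Zone F) = (-15−18)² + (2−(-6))² = 1089 + 64 = 1153
d²(q, Zone G) = (-15−(-5))² + (2−7)² = 100 + 25 = 125
Zone D is nearest.

Zone D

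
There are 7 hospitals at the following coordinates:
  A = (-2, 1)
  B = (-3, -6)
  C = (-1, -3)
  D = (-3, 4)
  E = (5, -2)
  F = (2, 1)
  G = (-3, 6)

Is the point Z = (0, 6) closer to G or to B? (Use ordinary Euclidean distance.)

Compare squared distances:
|ZG|² = (0−(-3))² + (6−6)² = 9 + 0 = 9
|ZB|² = (0−(-3))² + (6−(-6))² = 9 + 144 = 153
9 < 153, so G is closer.

G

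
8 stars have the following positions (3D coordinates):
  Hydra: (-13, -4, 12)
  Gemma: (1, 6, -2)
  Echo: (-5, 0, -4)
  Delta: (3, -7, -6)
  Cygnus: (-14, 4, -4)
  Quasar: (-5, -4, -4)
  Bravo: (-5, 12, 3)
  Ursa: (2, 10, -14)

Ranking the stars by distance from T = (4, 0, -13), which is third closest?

Squared Euclidean distances:
d²(T, Hydra) = (4−(-13))² + (0−(-4))² + (-13−12)² = 289 + 16 + 625 = 930
d²(T, Gemma) = (4−1)² + (0−6)² + (-13−(-2))² = 9 + 36 + 121 = 166
d²(T, Echo) = (4−(-5))² + (0−0)² + (-13−(-4))² = 81 + 0 + 81 = 162
d²(T, Delta) = (4−3)² + (0−(-7))² + (-13−(-6))² = 1 + 49 + 49 = 99
d²(T, Cygnus) = (4−(-14))² + (0−4)² + (-13−(-4))² = 324 + 16 + 81 = 421
d²(T, Quasar) = (4−(-5))² + (0−(-4))² + (-13−(-4))² = 81 + 16 + 81 = 178
d²(T, Bravo) = (4−(-5))² + (0−12)² + (-13−3)² = 81 + 144 + 256 = 481
d²(T, Ursa) = (4−2)² + (0−10)² + (-13−(-14))² = 4 + 100 + 1 = 105
Sorted ascending: Delta, Ursa, Echo, Gemma, … — the third-nearest is Echo.

Echo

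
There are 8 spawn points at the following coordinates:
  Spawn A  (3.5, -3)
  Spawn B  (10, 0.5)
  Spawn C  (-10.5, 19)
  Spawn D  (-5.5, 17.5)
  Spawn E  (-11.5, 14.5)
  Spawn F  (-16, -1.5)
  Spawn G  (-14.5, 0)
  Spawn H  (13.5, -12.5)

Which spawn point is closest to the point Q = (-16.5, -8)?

Spawn F

Since √ is increasing, it suffices to compare squared distances:
d²(Q, Spawn A) = 400 + 25 = 425
d²(Q, Spawn B) = 702.25 + 72.25 = 774.5
d²(Q, Spawn C) = 36 + 729 = 765
d²(Q, Spawn D) = 121 + 650.25 = 771.25
d²(Q, Spawn E) = 25 + 506.25 = 531.25
d²(Q, Spawn F) = 0.25 + 42.25 = 42.5
d²(Q, Spawn G) = 4 + 64 = 68
d²(Q, Spawn H) = 900 + 20.25 = 920.25
The smallest is to Spawn F, so Q lies in the Voronoi region of Spawn F.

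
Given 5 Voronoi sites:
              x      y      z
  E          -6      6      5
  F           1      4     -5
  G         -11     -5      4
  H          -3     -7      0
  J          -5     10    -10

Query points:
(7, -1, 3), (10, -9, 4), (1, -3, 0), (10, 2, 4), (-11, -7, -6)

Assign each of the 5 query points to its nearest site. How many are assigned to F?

2

(7, -1, 3) — d² to each: E:222, F:125, G:341, H:145, J:434 → nearest is F
(10, -9, 4) — d² to each: E:482, F:331, G:457, H:189, J:782 → nearest is H
(1, -3, 0) — d² to each: E:155, F:74, G:164, H:32, J:305 → nearest is H
(10, 2, 4) — d² to each: E:273, F:166, G:490, H:266, J:485 → nearest is F
(-11, -7, -6) — d² to each: E:315, F:266, G:104, H:100, J:341 → nearest is H
2 of the 5 points have F as nearest.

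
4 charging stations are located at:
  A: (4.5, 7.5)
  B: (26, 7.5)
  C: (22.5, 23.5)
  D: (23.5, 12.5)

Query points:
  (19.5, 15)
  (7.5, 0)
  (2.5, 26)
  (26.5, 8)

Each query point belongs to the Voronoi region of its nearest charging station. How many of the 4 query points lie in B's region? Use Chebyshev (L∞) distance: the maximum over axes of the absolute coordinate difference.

1

(19.5, 15) — d to each: A:15, B:7.5, C:8.5, D:4 → nearest is D
(7.5, 0) — d to each: A:7.5, B:18.5, C:23.5, D:16 → nearest is A
(2.5, 26) — d to each: A:18.5, B:23.5, C:20, D:21 → nearest is A
(26.5, 8) — d to each: A:22, B:0.5, C:15.5, D:4.5 → nearest is B
1 of the 4 points has B as nearest.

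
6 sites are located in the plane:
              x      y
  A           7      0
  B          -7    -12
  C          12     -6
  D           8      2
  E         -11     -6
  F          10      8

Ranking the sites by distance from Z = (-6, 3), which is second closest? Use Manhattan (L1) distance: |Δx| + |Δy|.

D

d(Z,A) = 13 + 3 = 16
d(Z,B) = 1 + 15 = 16
d(Z,C) = 18 + 9 = 27
d(Z,D) = 14 + 1 = 15
d(Z,E) = 5 + 9 = 14
d(Z,F) = 16 + 5 = 21
Sorted ascending: E, D, A, … — the second-nearest is D.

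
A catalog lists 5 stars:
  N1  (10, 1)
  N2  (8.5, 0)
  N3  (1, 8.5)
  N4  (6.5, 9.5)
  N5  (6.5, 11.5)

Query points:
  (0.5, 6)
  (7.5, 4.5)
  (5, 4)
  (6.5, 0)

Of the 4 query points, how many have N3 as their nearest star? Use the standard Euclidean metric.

(0.5, 6) — d² to each: N1:115.25, N2:100, N3:6.5, N4:48.25, N5:66.25 → nearest is N3
(7.5, 4.5) — d² to each: N1:18.5, N2:21.25, N3:58.25, N4:26, N5:50 → nearest is N1
(5, 4) — d² to each: N1:34, N2:28.25, N3:36.25, N4:32.5, N5:58.5 → nearest is N2
(6.5, 0) — d² to each: N1:13.25, N2:4, N3:102.5, N4:90.25, N5:132.25 → nearest is N2
1 of the 4 points has N3 as nearest.

1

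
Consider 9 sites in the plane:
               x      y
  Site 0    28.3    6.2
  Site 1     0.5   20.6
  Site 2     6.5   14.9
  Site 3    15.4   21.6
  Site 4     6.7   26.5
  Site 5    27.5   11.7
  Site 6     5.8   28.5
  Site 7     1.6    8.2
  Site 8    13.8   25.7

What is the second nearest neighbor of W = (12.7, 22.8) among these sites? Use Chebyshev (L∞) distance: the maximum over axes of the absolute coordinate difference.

Site 8

d(W, Site 0) = max(15.6, 16.6) = 16.6
d(W, Site 1) = max(12.2, 2.2) = 12.2
d(W, Site 2) = max(6.2, 7.9) = 7.9
d(W, Site 3) = max(2.7, 1.2) = 2.7
d(W, Site 4) = max(6, 3.7) = 6
d(W, Site 5) = max(14.8, 11.1) = 14.8
d(W, Site 6) = max(6.9, 5.7) = 6.9
d(W, Site 7) = max(11.1, 14.6) = 14.6
d(W, Site 8) = max(1.1, 2.9) = 2.9
Sorted ascending: Site 3, Site 8, Site 4, … — the second-nearest is Site 8.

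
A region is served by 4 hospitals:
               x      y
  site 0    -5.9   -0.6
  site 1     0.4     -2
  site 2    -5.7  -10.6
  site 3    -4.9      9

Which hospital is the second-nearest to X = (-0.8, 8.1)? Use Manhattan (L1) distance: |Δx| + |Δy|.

site 1

d(X, site 0) = |-0.8−(-5.9)| + |8.1−(-0.6)| = 5.1 + 8.7 = 13.8
d(X, site 1) = |-0.8−0.4| + |8.1−(-2)| = 1.2 + 10.1 = 11.3
d(X, site 2) = |-0.8−(-5.7)| + |8.1−(-10.6)| = 4.9 + 18.7 = 23.6
d(X, site 3) = |-0.8−(-4.9)| + |8.1−9| = 4.1 + 0.9 = 5
Sorted ascending: site 3, site 1, site 0, … — the second-nearest is site 1.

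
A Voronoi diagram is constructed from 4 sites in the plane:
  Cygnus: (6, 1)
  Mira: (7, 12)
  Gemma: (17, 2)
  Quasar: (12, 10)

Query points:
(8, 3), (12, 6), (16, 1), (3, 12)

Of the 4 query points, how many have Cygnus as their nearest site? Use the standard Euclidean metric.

(8, 3) — d² to each: Cygnus:8, Mira:82, Gemma:82, Quasar:65 → nearest is Cygnus
(12, 6) — d² to each: Cygnus:61, Mira:61, Gemma:41, Quasar:16 → nearest is Quasar
(16, 1) — d² to each: Cygnus:100, Mira:202, Gemma:2, Quasar:97 → nearest is Gemma
(3, 12) — d² to each: Cygnus:130, Mira:16, Gemma:296, Quasar:85 → nearest is Mira
1 of the 4 points has Cygnus as nearest.

1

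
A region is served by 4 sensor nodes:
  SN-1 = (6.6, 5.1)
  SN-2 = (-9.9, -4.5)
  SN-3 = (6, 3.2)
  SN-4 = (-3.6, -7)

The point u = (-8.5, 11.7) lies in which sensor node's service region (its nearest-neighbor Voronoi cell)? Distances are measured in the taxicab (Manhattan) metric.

d(u, SN-1) = |-8.5−6.6| + |11.7−5.1| = 15.1 + 6.6 = 21.7
d(u, SN-2) = |-8.5−(-9.9)| + |11.7−(-4.5)| = 1.4 + 16.2 = 17.6
d(u, SN-3) = |-8.5−6| + |11.7−3.2| = 14.5 + 8.5 = 23
d(u, SN-4) = |-8.5−(-3.6)| + |11.7−(-7)| = 4.9 + 18.7 = 23.6
SN-2 is nearest.

SN-2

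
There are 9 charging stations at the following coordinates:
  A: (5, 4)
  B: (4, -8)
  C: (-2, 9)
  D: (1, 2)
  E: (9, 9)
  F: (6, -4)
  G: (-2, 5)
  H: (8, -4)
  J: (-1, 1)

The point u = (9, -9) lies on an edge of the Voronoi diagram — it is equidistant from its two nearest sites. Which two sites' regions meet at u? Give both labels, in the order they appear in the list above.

Squared distances from u to each site:
|uA|² = 16 + 169 = 185
|uB|² = 25 + 1 = 26
|uC|² = 121 + 324 = 445
|uD|² = 64 + 121 = 185
|uE|² = 0 + 324 = 324
|uF|² = 9 + 25 = 34
|uG|² = 121 + 196 = 317
|uH|² = 1 + 25 = 26
|uJ|² = 100 + 100 = 200
u is equidistant from B and H (both at squared distance 26), and every other site is strictly farther — so u lies on the B–H Voronoi edge.

B and H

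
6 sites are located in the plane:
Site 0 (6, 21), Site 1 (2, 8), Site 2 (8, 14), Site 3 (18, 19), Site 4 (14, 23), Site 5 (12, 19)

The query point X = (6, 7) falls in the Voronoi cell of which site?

Since √ is increasing, it suffices to compare squared distances:
d²(X, Site 0) = 0 + 196 = 196
d²(X, Site 1) = 16 + 1 = 17
d²(X, Site 2) = 4 + 49 = 53
d²(X, Site 3) = 144 + 144 = 288
d²(X, Site 4) = 64 + 256 = 320
d²(X, Site 5) = 36 + 144 = 180
Site 1 is nearest.

Site 1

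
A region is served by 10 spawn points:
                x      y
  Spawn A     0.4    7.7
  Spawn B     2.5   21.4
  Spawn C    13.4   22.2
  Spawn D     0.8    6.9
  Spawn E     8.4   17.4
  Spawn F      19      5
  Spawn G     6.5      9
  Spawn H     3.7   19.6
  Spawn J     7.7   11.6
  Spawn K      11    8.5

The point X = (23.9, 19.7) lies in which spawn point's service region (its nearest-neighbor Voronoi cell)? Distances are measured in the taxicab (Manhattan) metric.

Spawn C

d(X, Spawn A) = 23.5 + 12 = 35.5
d(X, Spawn B) = 21.4 + 1.7 = 23.1
d(X, Spawn C) = 10.5 + 2.5 = 13
d(X, Spawn D) = 23.1 + 12.8 = 35.9
d(X, Spawn E) = 15.5 + 2.3 = 17.8
d(X, Spawn F) = 4.9 + 14.7 = 19.6
d(X, Spawn G) = 17.4 + 10.7 = 28.1
d(X, Spawn H) = 20.2 + 0.1 = 20.3
d(X, Spawn J) = 16.2 + 8.1 = 24.3
d(X, Spawn K) = 12.9 + 11.2 = 24.1
Minimum is at Spawn C.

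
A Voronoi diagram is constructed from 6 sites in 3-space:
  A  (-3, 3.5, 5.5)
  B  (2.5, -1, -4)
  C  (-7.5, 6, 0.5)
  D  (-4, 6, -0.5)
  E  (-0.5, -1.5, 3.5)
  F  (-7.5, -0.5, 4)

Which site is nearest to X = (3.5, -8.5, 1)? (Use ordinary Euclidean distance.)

E

Compare squared distances (the ordering matches that of the actual distances):
|XA|² = 42.25 + 144 + 20.25 = 206.5
|XB|² = 1 + 56.25 + 25 = 82.25
|XC|² = 121 + 210.25 + 0.25 = 331.5
|XD|² = 56.25 + 210.25 + 2.25 = 268.75
|XE|² = 16 + 49 + 6.25 = 71.25
|XF|² = 121 + 64 + 9 = 194
Minimum is at E.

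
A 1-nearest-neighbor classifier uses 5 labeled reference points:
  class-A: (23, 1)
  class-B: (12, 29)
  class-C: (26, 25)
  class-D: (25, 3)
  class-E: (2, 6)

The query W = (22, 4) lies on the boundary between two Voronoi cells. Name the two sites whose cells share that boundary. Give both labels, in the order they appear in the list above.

class-A and class-D

Squared distances from W to each site:
d²(W, class-A) = 1 + 9 = 10
d²(W, class-B) = 100 + 625 = 725
d²(W, class-C) = 16 + 441 = 457
d²(W, class-D) = 9 + 1 = 10
d²(W, class-E) = 400 + 4 = 404
W is equidistant from class-A and class-D (both at squared distance 10), and every other site is strictly farther — so W lies on the class-A–class-D Voronoi edge.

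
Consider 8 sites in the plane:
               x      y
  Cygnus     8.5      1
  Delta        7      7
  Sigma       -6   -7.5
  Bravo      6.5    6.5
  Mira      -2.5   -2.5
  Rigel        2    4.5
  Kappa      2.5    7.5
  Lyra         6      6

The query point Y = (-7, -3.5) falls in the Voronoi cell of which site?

Sigma

Since √ is increasing, it suffices to compare squared distances:
d²(Y, Cygnus) = (-7−8.5)² + (-3.5−1)² = 240.25 + 20.25 = 260.5
d²(Y, Delta) = (-7−7)² + (-3.5−7)² = 196 + 110.25 = 306.25
d²(Y, Sigma) = (-7−(-6))² + (-3.5−(-7.5))² = 1 + 16 = 17
d²(Y, Bravo) = (-7−6.5)² + (-3.5−6.5)² = 182.25 + 100 = 282.25
d²(Y, Mira) = (-7−(-2.5))² + (-3.5−(-2.5))² = 20.25 + 1 = 21.25
d²(Y, Rigel) = (-7−2)² + (-3.5−4.5)² = 81 + 64 = 145
d²(Y, Kappa) = (-7−2.5)² + (-3.5−7.5)² = 90.25 + 121 = 211.25
d²(Y, Lyra) = (-7−6)² + (-3.5−6)² = 169 + 90.25 = 259.25
The smallest is to Sigma, so Y lies in the Voronoi region of Sigma.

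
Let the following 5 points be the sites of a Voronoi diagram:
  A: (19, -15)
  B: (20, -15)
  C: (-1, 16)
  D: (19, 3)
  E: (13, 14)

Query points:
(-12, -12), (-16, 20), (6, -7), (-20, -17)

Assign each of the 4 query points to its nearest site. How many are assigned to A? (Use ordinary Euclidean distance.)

(-12, -12) — d² to each: A:970, B:1033, C:905, D:1186, E:1301 → nearest is C
(-16, 20) — d² to each: A:2450, B:2521, C:241, D:1514, E:877 → nearest is C
(6, -7) — d² to each: A:233, B:260, C:578, D:269, E:490 → nearest is A
(-20, -17) — d² to each: A:1525, B:1604, C:1450, D:1921, E:2050 → nearest is C
1 of the 4 points has A as nearest.

1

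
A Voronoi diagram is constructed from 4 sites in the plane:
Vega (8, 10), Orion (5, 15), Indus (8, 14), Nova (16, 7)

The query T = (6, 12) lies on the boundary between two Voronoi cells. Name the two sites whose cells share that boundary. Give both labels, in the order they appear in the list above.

Vega and Indus

Squared distances from T to each site:
d²(T, Vega) = (6−8)² + (12−10)² = 4 + 4 = 8
d²(T, Orion) = (6−5)² + (12−15)² = 1 + 9 = 10
d²(T, Indus) = (6−8)² + (12−14)² = 4 + 4 = 8
d²(T, Nova) = (6−16)² + (12−7)² = 100 + 25 = 125
T is equidistant from Vega and Indus (both at squared distance 8), and every other site is strictly farther — so T lies on the Vega–Indus Voronoi edge.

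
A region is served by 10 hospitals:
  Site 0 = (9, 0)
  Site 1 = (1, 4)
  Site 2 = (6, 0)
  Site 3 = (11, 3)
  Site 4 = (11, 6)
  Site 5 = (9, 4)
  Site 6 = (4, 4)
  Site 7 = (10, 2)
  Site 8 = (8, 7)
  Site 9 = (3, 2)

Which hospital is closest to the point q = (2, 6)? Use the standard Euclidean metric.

Site 1

Squared Euclidean distances:
d²(q, Site 0) = 49 + 36 = 85
d²(q, Site 1) = 1 + 4 = 5
d²(q, Site 2) = 16 + 36 = 52
d²(q, Site 3) = 81 + 9 = 90
d²(q, Site 4) = 81 + 0 = 81
d²(q, Site 5) = 49 + 4 = 53
d²(q, Site 6) = 4 + 4 = 8
d²(q, Site 7) = 64 + 16 = 80
d²(q, Site 8) = 36 + 1 = 37
d²(q, Site 9) = 1 + 16 = 17
Site 1 is nearest.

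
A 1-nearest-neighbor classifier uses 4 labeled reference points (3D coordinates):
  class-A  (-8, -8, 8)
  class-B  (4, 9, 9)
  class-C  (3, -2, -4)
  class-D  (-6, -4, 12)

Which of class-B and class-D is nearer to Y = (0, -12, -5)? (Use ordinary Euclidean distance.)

class-D

Compare squared distances:
d²(Y, class-B) = (0−4)² + (-12−9)² + (-5−9)² = 16 + 441 + 196 = 653
d²(Y, class-D) = (0−(-6))² + (-12−(-4))² + (-5−12)² = 36 + 64 + 289 = 389
653 > 389, so class-D is closer.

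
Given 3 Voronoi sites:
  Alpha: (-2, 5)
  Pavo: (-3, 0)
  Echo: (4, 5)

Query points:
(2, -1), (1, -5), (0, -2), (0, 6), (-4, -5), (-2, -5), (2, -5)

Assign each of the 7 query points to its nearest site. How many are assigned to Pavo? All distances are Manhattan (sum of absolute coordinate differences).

6

(2, -1) — d to each: Alpha:10, Pavo:6, Echo:8 → nearest is Pavo
(1, -5) — d to each: Alpha:13, Pavo:9, Echo:13 → nearest is Pavo
(0, -2) — d to each: Alpha:9, Pavo:5, Echo:11 → nearest is Pavo
(0, 6) — d to each: Alpha:3, Pavo:9, Echo:5 → nearest is Alpha
(-4, -5) — d to each: Alpha:12, Pavo:6, Echo:18 → nearest is Pavo
(-2, -5) — d to each: Alpha:10, Pavo:6, Echo:16 → nearest is Pavo
(2, -5) — d to each: Alpha:14, Pavo:10, Echo:12 → nearest is Pavo
6 of the 7 points have Pavo as nearest.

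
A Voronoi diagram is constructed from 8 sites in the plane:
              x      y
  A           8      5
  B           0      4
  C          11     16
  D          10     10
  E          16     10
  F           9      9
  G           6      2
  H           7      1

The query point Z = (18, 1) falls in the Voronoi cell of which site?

E

Squared Euclidean distances:
|ZA|² = 100 + 16 = 116
|ZB|² = 324 + 9 = 333
|ZC|² = 49 + 225 = 274
|ZD|² = 64 + 81 = 145
|ZE|² = 4 + 81 = 85
|ZF|² = 81 + 64 = 145
|ZG|² = 144 + 1 = 145
|ZH|² = 121 + 0 = 121
Minimum is at E.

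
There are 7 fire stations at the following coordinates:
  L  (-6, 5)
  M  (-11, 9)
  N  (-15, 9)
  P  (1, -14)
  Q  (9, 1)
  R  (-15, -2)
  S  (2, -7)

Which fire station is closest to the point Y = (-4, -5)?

Since √ is increasing, it suffices to compare squared distances:
|YL|² = (-4−(-6))² + (-5−5)² = 4 + 100 = 104
|YM|² = (-4−(-11))² + (-5−9)² = 49 + 196 = 245
|YN|² = (-4−(-15))² + (-5−9)² = 121 + 196 = 317
|YP|² = (-4−1)² + (-5−(-14))² = 25 + 81 = 106
|YQ|² = (-4−9)² + (-5−1)² = 169 + 36 = 205
|YR|² = (-4−(-15))² + (-5−(-2))² = 121 + 9 = 130
|YS|² = (-4−2)² + (-5−(-7))² = 36 + 4 = 40
The smallest is to S, so Y lies in the Voronoi region of S.

S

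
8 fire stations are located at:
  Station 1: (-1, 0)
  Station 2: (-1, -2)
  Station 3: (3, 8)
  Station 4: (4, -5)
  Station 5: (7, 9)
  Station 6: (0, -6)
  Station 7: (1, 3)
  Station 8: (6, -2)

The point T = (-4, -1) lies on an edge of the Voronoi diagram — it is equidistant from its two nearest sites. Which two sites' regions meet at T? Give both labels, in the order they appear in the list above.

Station 1 and Station 2

Squared distances from T to each site:
d²(T, Station 1) = (-4−(-1))² + (-1−0)² = 9 + 1 = 10
d²(T, Station 2) = (-4−(-1))² + (-1−(-2))² = 9 + 1 = 10
d²(T, Station 3) = (-4−3)² + (-1−8)² = 49 + 81 = 130
d²(T, Station 4) = (-4−4)² + (-1−(-5))² = 64 + 16 = 80
d²(T, Station 5) = (-4−7)² + (-1−9)² = 121 + 100 = 221
d²(T, Station 6) = (-4−0)² + (-1−(-6))² = 16 + 25 = 41
d²(T, Station 7) = (-4−1)² + (-1−3)² = 25 + 16 = 41
d²(T, Station 8) = (-4−6)² + (-1−(-2))² = 100 + 1 = 101
T is equidistant from Station 1 and Station 2 (both at squared distance 10), and every other site is strictly farther — so T lies on the Station 1–Station 2 Voronoi edge.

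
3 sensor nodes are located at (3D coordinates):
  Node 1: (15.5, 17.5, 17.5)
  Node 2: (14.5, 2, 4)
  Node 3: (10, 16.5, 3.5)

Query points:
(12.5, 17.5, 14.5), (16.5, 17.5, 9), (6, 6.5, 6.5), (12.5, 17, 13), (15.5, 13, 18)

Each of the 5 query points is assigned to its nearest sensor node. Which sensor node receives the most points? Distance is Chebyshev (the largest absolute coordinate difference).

(12.5, 17.5, 14.5) — d to each: Node 1:3, Node 2:15.5, Node 3:11 → nearest is Node 1
(16.5, 17.5, 9) — d to each: Node 1:8.5, Node 2:15.5, Node 3:6.5 → nearest is Node 3
(6, 6.5, 6.5) — d to each: Node 1:11, Node 2:8.5, Node 3:10 → nearest is Node 2
(12.5, 17, 13) — d to each: Node 1:4.5, Node 2:15, Node 3:9.5 → nearest is Node 1
(15.5, 13, 18) — d to each: Node 1:4.5, Node 2:14, Node 3:14.5 → nearest is Node 1
Tally — Node 1:3, Node 2:1, Node 3:1. Node 1 captures the most (3).

Node 1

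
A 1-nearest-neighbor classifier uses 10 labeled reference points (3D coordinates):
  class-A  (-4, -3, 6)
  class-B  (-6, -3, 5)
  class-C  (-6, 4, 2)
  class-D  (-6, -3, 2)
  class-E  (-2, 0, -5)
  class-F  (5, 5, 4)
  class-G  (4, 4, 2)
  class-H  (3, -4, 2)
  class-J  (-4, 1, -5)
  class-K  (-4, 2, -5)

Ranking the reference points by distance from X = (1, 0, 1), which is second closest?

Squared Euclidean distances:
d²(X, class-A) = 25 + 9 + 25 = 59
d²(X, class-B) = 49 + 9 + 16 = 74
d²(X, class-C) = 49 + 16 + 1 = 66
d²(X, class-D) = 49 + 9 + 1 = 59
d²(X, class-E) = 9 + 0 + 36 = 45
d²(X, class-F) = 16 + 25 + 9 = 50
d²(X, class-G) = 9 + 16 + 1 = 26
d²(X, class-H) = 4 + 16 + 1 = 21
d²(X, class-J) = 25 + 1 + 36 = 62
d²(X, class-K) = 25 + 4 + 36 = 65
Sorted ascending: class-H, class-G, class-E, … — the second-nearest is class-G.

class-G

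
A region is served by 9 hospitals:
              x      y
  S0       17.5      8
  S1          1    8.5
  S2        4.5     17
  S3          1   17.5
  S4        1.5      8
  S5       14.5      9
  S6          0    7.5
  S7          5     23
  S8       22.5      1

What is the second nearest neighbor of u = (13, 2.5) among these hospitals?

Compare squared distances (the ordering matches that of the actual distances):
|uS0|² = 20.25 + 30.25 = 50.5
|uS1|² = 144 + 36 = 180
|uS2|² = 72.25 + 210.25 = 282.5
|uS3|² = 144 + 225 = 369
|uS4|² = 132.25 + 30.25 = 162.5
|uS5|² = 2.25 + 42.25 = 44.5
|uS6|² = 169 + 25 = 194
|uS7|² = 64 + 420.25 = 484.25
|uS8|² = 90.25 + 2.25 = 92.5
Sorted ascending: S5, S0, S8, … — the second-nearest is S0.

S0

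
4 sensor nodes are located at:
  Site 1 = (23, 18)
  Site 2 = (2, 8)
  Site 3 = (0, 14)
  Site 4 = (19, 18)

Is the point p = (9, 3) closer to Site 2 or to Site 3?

Site 2

Compare squared distances:
d²(p, Site 2) = (9−2)² + (3−8)² = 49 + 25 = 74
d²(p, Site 3) = (9−0)² + (3−14)² = 81 + 121 = 202
74 < 202, so Site 2 is closer.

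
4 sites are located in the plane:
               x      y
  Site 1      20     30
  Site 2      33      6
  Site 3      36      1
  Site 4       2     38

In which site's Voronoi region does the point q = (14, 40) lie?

Squared Euclidean distances:
d²(q, Site 1) = (14−20)² + (40−30)² = 36 + 100 = 136
d²(q, Site 2) = (14−33)² + (40−6)² = 361 + 1156 = 1517
d²(q, Site 3) = (14−36)² + (40−1)² = 484 + 1521 = 2005
d²(q, Site 4) = (14−2)² + (40−38)² = 144 + 4 = 148
The smallest is to Site 1, so q lies in the Voronoi region of Site 1.

Site 1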